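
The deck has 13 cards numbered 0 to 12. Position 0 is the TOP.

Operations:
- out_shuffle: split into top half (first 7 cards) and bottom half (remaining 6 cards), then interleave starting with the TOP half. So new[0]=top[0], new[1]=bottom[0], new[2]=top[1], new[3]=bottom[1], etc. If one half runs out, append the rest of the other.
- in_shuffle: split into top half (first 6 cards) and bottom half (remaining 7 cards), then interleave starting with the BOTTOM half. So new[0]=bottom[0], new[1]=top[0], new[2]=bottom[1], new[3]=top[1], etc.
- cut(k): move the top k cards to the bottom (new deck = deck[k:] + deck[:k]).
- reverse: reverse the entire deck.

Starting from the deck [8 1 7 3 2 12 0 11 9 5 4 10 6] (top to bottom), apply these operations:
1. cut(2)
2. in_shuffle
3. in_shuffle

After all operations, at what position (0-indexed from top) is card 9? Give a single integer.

After op 1 (cut(2)): [7 3 2 12 0 11 9 5 4 10 6 8 1]
After op 2 (in_shuffle): [9 7 5 3 4 2 10 12 6 0 8 11 1]
After op 3 (in_shuffle): [10 9 12 7 6 5 0 3 8 4 11 2 1]
Card 9 is at position 1.

Answer: 1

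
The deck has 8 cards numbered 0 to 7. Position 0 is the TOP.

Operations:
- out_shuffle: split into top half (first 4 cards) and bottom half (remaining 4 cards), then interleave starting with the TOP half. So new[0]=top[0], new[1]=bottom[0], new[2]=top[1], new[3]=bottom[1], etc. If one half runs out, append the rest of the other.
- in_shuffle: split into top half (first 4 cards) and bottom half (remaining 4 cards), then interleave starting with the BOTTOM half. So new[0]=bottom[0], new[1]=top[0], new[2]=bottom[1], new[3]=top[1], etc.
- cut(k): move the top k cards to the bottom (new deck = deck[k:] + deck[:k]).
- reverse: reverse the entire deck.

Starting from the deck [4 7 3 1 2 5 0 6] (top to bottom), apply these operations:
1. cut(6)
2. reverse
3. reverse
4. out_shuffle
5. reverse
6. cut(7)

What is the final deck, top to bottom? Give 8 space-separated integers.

Answer: 0 5 7 2 4 1 6 3

Derivation:
After op 1 (cut(6)): [0 6 4 7 3 1 2 5]
After op 2 (reverse): [5 2 1 3 7 4 6 0]
After op 3 (reverse): [0 6 4 7 3 1 2 5]
After op 4 (out_shuffle): [0 3 6 1 4 2 7 5]
After op 5 (reverse): [5 7 2 4 1 6 3 0]
After op 6 (cut(7)): [0 5 7 2 4 1 6 3]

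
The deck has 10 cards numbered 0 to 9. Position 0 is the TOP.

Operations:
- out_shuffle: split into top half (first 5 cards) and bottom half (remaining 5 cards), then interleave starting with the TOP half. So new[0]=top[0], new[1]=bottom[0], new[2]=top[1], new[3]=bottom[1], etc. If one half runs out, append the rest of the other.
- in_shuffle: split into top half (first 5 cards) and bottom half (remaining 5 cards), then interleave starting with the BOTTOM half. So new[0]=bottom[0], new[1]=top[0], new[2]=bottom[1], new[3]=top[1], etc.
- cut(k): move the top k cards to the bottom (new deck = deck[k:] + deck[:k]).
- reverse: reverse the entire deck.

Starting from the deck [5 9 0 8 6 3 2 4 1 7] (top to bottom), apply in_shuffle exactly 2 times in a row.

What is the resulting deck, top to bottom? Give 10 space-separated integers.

After op 1 (in_shuffle): [3 5 2 9 4 0 1 8 7 6]
After op 2 (in_shuffle): [0 3 1 5 8 2 7 9 6 4]

Answer: 0 3 1 5 8 2 7 9 6 4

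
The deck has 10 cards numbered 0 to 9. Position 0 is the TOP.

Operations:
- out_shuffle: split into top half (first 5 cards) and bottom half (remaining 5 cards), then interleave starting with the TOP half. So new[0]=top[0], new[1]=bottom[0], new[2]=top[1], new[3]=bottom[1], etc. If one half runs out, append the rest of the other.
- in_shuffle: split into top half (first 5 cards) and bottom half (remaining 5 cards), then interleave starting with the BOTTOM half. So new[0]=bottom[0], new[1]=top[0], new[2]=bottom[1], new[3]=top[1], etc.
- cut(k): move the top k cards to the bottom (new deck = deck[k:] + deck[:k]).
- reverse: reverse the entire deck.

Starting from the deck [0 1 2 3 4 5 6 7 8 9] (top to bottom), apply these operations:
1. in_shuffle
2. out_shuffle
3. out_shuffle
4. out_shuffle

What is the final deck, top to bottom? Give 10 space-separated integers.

Answer: 5 9 3 8 2 7 1 6 0 4

Derivation:
After op 1 (in_shuffle): [5 0 6 1 7 2 8 3 9 4]
After op 2 (out_shuffle): [5 2 0 8 6 3 1 9 7 4]
After op 3 (out_shuffle): [5 3 2 1 0 9 8 7 6 4]
After op 4 (out_shuffle): [5 9 3 8 2 7 1 6 0 4]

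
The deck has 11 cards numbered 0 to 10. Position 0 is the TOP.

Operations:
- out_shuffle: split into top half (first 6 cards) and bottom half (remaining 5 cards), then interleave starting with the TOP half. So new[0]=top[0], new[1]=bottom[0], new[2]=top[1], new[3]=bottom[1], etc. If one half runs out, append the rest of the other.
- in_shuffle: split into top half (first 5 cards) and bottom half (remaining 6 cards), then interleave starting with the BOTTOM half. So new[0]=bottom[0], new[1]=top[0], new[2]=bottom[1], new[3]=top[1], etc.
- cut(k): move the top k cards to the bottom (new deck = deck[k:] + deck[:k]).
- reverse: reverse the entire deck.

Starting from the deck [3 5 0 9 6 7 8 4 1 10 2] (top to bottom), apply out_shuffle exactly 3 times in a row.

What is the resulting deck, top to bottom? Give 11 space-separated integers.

After op 1 (out_shuffle): [3 8 5 4 0 1 9 10 6 2 7]
After op 2 (out_shuffle): [3 9 8 10 5 6 4 2 0 7 1]
After op 3 (out_shuffle): [3 4 9 2 8 0 10 7 5 1 6]

Answer: 3 4 9 2 8 0 10 7 5 1 6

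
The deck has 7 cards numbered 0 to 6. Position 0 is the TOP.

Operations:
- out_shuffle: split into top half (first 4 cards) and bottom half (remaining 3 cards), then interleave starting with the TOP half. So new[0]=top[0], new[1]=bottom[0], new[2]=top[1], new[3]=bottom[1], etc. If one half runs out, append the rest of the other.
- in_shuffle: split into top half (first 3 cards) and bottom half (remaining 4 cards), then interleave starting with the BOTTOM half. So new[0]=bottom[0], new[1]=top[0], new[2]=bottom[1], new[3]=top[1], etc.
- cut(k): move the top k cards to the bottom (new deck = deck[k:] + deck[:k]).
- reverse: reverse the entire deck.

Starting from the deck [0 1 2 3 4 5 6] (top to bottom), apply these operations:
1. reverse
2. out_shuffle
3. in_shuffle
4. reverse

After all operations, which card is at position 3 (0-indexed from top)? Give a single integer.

Answer: 2

Derivation:
After op 1 (reverse): [6 5 4 3 2 1 0]
After op 2 (out_shuffle): [6 2 5 1 4 0 3]
After op 3 (in_shuffle): [1 6 4 2 0 5 3]
After op 4 (reverse): [3 5 0 2 4 6 1]
Position 3: card 2.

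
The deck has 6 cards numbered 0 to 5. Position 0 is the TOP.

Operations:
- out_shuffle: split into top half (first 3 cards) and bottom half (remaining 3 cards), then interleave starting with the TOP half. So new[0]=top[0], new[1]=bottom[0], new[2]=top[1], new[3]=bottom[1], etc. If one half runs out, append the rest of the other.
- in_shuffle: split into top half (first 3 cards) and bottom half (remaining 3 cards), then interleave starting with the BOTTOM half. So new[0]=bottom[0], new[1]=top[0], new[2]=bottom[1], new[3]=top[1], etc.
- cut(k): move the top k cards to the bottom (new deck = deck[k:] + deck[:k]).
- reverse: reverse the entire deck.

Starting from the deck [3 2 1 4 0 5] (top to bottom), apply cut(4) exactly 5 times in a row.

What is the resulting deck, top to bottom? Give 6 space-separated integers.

Answer: 1 4 0 5 3 2

Derivation:
After op 1 (cut(4)): [0 5 3 2 1 4]
After op 2 (cut(4)): [1 4 0 5 3 2]
After op 3 (cut(4)): [3 2 1 4 0 5]
After op 4 (cut(4)): [0 5 3 2 1 4]
After op 5 (cut(4)): [1 4 0 5 3 2]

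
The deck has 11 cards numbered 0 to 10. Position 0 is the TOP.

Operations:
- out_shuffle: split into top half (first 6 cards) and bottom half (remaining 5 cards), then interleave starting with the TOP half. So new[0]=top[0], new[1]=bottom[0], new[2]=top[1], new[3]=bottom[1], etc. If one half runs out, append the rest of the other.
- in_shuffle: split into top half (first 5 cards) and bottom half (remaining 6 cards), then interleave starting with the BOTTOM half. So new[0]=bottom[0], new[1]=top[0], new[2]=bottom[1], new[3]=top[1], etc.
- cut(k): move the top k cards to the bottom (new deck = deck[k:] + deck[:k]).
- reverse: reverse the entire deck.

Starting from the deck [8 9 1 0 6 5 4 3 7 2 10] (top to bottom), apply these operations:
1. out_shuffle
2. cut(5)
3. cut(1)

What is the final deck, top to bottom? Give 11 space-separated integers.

Answer: 0 2 6 10 5 8 4 9 3 1 7

Derivation:
After op 1 (out_shuffle): [8 4 9 3 1 7 0 2 6 10 5]
After op 2 (cut(5)): [7 0 2 6 10 5 8 4 9 3 1]
After op 3 (cut(1)): [0 2 6 10 5 8 4 9 3 1 7]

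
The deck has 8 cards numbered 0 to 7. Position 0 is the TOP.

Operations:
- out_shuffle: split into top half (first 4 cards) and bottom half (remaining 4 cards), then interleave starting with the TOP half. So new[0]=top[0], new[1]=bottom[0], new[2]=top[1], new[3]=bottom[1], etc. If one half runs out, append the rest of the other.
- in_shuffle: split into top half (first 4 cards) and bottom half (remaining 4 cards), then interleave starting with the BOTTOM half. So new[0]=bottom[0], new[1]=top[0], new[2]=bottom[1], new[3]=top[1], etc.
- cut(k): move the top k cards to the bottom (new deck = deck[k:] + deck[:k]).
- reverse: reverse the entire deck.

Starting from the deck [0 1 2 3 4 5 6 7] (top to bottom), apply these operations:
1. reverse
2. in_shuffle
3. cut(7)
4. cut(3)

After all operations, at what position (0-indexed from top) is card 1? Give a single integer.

Answer: 2

Derivation:
After op 1 (reverse): [7 6 5 4 3 2 1 0]
After op 2 (in_shuffle): [3 7 2 6 1 5 0 4]
After op 3 (cut(7)): [4 3 7 2 6 1 5 0]
After op 4 (cut(3)): [2 6 1 5 0 4 3 7]
Card 1 is at position 2.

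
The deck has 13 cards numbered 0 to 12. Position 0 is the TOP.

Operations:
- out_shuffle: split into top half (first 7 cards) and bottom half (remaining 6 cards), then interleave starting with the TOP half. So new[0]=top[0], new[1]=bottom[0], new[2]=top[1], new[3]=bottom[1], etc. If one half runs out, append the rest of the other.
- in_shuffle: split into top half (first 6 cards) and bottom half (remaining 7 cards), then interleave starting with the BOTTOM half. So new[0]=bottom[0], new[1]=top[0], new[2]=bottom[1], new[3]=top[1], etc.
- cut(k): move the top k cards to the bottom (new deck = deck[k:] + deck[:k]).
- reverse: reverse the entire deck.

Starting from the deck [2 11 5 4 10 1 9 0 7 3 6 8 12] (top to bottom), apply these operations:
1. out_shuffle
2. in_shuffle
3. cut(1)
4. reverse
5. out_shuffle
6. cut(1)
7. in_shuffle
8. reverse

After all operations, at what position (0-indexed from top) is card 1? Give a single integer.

Answer: 6

Derivation:
After op 1 (out_shuffle): [2 0 11 7 5 3 4 6 10 8 1 12 9]
After op 2 (in_shuffle): [4 2 6 0 10 11 8 7 1 5 12 3 9]
After op 3 (cut(1)): [2 6 0 10 11 8 7 1 5 12 3 9 4]
After op 4 (reverse): [4 9 3 12 5 1 7 8 11 10 0 6 2]
After op 5 (out_shuffle): [4 8 9 11 3 10 12 0 5 6 1 2 7]
After op 6 (cut(1)): [8 9 11 3 10 12 0 5 6 1 2 7 4]
After op 7 (in_shuffle): [0 8 5 9 6 11 1 3 2 10 7 12 4]
After op 8 (reverse): [4 12 7 10 2 3 1 11 6 9 5 8 0]
Card 1 is at position 6.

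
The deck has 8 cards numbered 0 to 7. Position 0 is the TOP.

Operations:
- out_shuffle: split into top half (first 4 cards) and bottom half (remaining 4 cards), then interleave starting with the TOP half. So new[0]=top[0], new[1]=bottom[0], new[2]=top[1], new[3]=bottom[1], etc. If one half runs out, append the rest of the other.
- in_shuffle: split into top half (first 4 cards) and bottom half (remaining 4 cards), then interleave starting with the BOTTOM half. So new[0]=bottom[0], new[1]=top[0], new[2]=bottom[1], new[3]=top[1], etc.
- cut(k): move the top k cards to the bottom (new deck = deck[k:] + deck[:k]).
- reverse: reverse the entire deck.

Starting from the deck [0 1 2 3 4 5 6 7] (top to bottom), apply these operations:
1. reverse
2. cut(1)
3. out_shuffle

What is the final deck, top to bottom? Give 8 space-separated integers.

Answer: 6 2 5 1 4 0 3 7

Derivation:
After op 1 (reverse): [7 6 5 4 3 2 1 0]
After op 2 (cut(1)): [6 5 4 3 2 1 0 7]
After op 3 (out_shuffle): [6 2 5 1 4 0 3 7]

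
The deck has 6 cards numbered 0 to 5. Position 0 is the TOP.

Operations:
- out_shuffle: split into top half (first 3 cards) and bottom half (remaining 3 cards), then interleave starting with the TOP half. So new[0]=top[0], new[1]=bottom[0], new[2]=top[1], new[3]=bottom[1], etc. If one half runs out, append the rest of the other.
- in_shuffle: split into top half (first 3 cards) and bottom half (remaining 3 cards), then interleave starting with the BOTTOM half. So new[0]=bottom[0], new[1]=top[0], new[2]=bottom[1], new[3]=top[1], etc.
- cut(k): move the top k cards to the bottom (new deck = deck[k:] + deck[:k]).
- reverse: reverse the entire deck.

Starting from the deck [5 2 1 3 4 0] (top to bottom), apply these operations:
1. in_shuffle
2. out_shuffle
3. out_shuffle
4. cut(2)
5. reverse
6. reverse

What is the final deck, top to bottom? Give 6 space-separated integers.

After op 1 (in_shuffle): [3 5 4 2 0 1]
After op 2 (out_shuffle): [3 2 5 0 4 1]
After op 3 (out_shuffle): [3 0 2 4 5 1]
After op 4 (cut(2)): [2 4 5 1 3 0]
After op 5 (reverse): [0 3 1 5 4 2]
After op 6 (reverse): [2 4 5 1 3 0]

Answer: 2 4 5 1 3 0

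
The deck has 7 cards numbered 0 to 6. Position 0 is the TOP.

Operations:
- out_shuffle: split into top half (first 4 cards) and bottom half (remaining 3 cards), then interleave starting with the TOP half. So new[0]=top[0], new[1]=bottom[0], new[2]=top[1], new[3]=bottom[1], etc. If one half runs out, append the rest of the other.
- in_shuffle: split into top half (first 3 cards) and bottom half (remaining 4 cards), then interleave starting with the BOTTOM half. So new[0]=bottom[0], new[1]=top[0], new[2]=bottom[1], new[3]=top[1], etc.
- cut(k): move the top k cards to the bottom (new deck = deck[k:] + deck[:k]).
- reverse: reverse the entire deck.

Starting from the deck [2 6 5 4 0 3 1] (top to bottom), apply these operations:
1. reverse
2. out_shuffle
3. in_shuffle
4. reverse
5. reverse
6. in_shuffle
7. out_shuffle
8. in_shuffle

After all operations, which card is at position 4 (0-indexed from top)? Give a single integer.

After op 1 (reverse): [1 3 0 4 5 6 2]
After op 2 (out_shuffle): [1 5 3 6 0 2 4]
After op 3 (in_shuffle): [6 1 0 5 2 3 4]
After op 4 (reverse): [4 3 2 5 0 1 6]
After op 5 (reverse): [6 1 0 5 2 3 4]
After op 6 (in_shuffle): [5 6 2 1 3 0 4]
After op 7 (out_shuffle): [5 3 6 0 2 4 1]
After op 8 (in_shuffle): [0 5 2 3 4 6 1]
Position 4: card 4.

Answer: 4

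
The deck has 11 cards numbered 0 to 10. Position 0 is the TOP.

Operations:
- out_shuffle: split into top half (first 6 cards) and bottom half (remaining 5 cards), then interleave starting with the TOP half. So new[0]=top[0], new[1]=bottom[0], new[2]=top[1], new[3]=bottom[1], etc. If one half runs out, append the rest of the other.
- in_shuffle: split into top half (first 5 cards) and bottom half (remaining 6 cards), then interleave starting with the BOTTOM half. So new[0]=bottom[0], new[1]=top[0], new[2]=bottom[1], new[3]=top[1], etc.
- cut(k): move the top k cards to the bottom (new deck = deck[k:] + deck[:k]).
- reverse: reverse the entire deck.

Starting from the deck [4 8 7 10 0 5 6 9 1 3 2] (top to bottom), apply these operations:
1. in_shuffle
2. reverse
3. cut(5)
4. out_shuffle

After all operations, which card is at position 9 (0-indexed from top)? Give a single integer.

After op 1 (in_shuffle): [5 4 6 8 9 7 1 10 3 0 2]
After op 2 (reverse): [2 0 3 10 1 7 9 8 6 4 5]
After op 3 (cut(5)): [7 9 8 6 4 5 2 0 3 10 1]
After op 4 (out_shuffle): [7 2 9 0 8 3 6 10 4 1 5]
Position 9: card 1.

Answer: 1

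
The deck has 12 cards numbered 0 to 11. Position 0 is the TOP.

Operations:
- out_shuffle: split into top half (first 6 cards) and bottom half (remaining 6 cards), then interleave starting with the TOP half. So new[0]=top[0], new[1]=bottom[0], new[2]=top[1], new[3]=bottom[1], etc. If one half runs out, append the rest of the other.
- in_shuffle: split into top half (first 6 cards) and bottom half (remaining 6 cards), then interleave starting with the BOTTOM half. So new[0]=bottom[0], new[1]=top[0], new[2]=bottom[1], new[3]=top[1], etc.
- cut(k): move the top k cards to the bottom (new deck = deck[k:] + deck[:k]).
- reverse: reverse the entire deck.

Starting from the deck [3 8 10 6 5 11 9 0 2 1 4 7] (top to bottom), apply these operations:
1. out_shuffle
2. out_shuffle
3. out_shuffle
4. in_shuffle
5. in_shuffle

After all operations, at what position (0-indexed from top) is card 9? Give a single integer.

Answer: 6

Derivation:
After op 1 (out_shuffle): [3 9 8 0 10 2 6 1 5 4 11 7]
After op 2 (out_shuffle): [3 6 9 1 8 5 0 4 10 11 2 7]
After op 3 (out_shuffle): [3 0 6 4 9 10 1 11 8 2 5 7]
After op 4 (in_shuffle): [1 3 11 0 8 6 2 4 5 9 7 10]
After op 5 (in_shuffle): [2 1 4 3 5 11 9 0 7 8 10 6]
Card 9 is at position 6.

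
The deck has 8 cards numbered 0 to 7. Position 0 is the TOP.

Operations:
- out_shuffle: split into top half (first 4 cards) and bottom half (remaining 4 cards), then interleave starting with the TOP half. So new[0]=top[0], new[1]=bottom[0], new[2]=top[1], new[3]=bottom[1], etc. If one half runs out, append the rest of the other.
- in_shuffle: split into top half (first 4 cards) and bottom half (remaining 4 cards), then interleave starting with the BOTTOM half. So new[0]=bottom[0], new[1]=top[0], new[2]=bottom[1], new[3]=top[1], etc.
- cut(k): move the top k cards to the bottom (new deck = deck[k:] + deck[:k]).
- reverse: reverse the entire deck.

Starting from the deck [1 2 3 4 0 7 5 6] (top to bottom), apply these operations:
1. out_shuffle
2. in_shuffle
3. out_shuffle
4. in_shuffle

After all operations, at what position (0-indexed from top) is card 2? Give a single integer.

After op 1 (out_shuffle): [1 0 2 7 3 5 4 6]
After op 2 (in_shuffle): [3 1 5 0 4 2 6 7]
After op 3 (out_shuffle): [3 4 1 2 5 6 0 7]
After op 4 (in_shuffle): [5 3 6 4 0 1 7 2]
Card 2 is at position 7.

Answer: 7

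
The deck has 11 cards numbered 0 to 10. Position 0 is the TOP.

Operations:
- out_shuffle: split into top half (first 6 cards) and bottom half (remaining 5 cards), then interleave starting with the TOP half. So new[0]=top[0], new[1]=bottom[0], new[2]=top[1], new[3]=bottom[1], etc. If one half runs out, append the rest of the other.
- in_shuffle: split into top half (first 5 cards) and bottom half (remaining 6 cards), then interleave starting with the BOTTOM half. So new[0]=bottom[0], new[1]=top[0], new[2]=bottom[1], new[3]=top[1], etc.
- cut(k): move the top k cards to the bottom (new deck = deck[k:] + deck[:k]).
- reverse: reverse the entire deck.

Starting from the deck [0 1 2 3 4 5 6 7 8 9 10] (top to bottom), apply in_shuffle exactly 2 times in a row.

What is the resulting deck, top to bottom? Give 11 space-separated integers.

Answer: 2 5 8 0 3 6 9 1 4 7 10

Derivation:
After op 1 (in_shuffle): [5 0 6 1 7 2 8 3 9 4 10]
After op 2 (in_shuffle): [2 5 8 0 3 6 9 1 4 7 10]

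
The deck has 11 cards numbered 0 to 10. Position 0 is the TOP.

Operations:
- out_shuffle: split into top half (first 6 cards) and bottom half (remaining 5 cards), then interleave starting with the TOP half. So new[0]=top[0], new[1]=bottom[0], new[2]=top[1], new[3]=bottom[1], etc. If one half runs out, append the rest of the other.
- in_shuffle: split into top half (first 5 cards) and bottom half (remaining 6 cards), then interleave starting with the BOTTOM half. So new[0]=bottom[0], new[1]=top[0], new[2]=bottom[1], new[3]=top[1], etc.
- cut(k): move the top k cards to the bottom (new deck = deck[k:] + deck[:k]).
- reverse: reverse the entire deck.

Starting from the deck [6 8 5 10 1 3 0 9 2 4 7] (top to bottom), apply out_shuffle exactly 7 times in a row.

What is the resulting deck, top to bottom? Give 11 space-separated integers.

After op 1 (out_shuffle): [6 0 8 9 5 2 10 4 1 7 3]
After op 2 (out_shuffle): [6 10 0 4 8 1 9 7 5 3 2]
After op 3 (out_shuffle): [6 9 10 7 0 5 4 3 8 2 1]
After op 4 (out_shuffle): [6 4 9 3 10 8 7 2 0 1 5]
After op 5 (out_shuffle): [6 7 4 2 9 0 3 1 10 5 8]
After op 6 (out_shuffle): [6 3 7 1 4 10 2 5 9 8 0]
After op 7 (out_shuffle): [6 2 3 5 7 9 1 8 4 0 10]

Answer: 6 2 3 5 7 9 1 8 4 0 10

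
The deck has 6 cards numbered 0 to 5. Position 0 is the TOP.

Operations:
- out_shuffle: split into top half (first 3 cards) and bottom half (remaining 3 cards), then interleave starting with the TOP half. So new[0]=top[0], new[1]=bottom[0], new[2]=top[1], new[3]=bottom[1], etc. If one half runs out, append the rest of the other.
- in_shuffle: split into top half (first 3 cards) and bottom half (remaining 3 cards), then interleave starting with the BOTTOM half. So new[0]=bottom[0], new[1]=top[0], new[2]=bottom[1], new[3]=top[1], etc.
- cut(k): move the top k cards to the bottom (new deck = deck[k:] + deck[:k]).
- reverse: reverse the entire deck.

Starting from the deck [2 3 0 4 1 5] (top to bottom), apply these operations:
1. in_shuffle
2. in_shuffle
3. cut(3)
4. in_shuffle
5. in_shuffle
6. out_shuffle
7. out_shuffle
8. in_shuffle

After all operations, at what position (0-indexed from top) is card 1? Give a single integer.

Answer: 3

Derivation:
After op 1 (in_shuffle): [4 2 1 3 5 0]
After op 2 (in_shuffle): [3 4 5 2 0 1]
After op 3 (cut(3)): [2 0 1 3 4 5]
After op 4 (in_shuffle): [3 2 4 0 5 1]
After op 5 (in_shuffle): [0 3 5 2 1 4]
After op 6 (out_shuffle): [0 2 3 1 5 4]
After op 7 (out_shuffle): [0 1 2 5 3 4]
After op 8 (in_shuffle): [5 0 3 1 4 2]
Card 1 is at position 3.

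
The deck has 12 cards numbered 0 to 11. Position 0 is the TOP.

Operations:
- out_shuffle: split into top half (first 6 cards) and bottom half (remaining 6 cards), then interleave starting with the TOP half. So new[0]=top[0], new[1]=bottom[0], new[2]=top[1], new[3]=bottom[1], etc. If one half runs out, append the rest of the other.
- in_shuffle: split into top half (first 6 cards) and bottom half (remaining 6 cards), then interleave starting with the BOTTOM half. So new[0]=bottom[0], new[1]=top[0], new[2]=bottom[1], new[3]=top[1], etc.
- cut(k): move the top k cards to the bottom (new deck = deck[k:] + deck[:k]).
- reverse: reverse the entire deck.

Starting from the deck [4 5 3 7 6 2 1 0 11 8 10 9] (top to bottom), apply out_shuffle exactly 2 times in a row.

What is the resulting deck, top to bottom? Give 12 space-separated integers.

After op 1 (out_shuffle): [4 1 5 0 3 11 7 8 6 10 2 9]
After op 2 (out_shuffle): [4 7 1 8 5 6 0 10 3 2 11 9]

Answer: 4 7 1 8 5 6 0 10 3 2 11 9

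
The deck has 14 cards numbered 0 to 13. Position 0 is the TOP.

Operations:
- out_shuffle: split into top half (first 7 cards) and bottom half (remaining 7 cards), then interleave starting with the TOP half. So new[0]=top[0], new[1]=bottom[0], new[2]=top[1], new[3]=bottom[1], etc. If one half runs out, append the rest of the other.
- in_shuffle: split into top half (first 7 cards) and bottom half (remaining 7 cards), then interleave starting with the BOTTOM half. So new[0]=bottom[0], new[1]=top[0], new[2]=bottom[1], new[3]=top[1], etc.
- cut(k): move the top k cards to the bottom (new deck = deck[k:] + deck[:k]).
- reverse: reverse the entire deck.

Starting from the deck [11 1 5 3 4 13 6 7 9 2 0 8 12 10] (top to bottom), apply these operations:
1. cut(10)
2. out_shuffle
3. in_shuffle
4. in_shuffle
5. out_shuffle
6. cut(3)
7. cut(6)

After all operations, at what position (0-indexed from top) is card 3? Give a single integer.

Answer: 6

Derivation:
After op 1 (cut(10)): [0 8 12 10 11 1 5 3 4 13 6 7 9 2]
After op 2 (out_shuffle): [0 3 8 4 12 13 10 6 11 7 1 9 5 2]
After op 3 (in_shuffle): [6 0 11 3 7 8 1 4 9 12 5 13 2 10]
After op 4 (in_shuffle): [4 6 9 0 12 11 5 3 13 7 2 8 10 1]
After op 5 (out_shuffle): [4 3 6 13 9 7 0 2 12 8 11 10 5 1]
After op 6 (cut(3)): [13 9 7 0 2 12 8 11 10 5 1 4 3 6]
After op 7 (cut(6)): [8 11 10 5 1 4 3 6 13 9 7 0 2 12]
Card 3 is at position 6.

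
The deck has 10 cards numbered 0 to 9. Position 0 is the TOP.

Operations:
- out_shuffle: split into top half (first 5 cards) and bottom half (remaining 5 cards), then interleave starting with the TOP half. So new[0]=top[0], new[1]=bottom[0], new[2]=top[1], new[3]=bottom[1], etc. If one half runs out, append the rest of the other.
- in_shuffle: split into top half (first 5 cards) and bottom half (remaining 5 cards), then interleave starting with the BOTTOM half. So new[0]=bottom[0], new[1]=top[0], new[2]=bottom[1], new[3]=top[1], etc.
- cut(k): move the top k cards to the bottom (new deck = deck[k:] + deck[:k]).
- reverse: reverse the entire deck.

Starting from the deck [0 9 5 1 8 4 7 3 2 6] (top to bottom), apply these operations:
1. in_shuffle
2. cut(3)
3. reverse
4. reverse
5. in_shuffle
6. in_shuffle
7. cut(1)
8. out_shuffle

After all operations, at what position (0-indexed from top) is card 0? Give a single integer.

After op 1 (in_shuffle): [4 0 7 9 3 5 2 1 6 8]
After op 2 (cut(3)): [9 3 5 2 1 6 8 4 0 7]
After op 3 (reverse): [7 0 4 8 6 1 2 5 3 9]
After op 4 (reverse): [9 3 5 2 1 6 8 4 0 7]
After op 5 (in_shuffle): [6 9 8 3 4 5 0 2 7 1]
After op 6 (in_shuffle): [5 6 0 9 2 8 7 3 1 4]
After op 7 (cut(1)): [6 0 9 2 8 7 3 1 4 5]
After op 8 (out_shuffle): [6 7 0 3 9 1 2 4 8 5]
Card 0 is at position 2.

Answer: 2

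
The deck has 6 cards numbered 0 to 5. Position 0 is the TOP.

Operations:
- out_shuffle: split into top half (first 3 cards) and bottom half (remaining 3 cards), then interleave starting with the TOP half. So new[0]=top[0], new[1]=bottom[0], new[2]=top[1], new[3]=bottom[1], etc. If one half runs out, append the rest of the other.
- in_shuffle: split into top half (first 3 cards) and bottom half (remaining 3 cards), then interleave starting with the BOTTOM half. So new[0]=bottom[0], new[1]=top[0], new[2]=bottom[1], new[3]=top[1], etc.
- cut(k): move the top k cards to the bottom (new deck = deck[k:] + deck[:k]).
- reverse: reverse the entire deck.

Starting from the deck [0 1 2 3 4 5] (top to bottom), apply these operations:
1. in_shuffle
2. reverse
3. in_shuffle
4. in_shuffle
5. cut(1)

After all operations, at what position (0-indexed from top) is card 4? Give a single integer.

Answer: 0

Derivation:
After op 1 (in_shuffle): [3 0 4 1 5 2]
After op 2 (reverse): [2 5 1 4 0 3]
After op 3 (in_shuffle): [4 2 0 5 3 1]
After op 4 (in_shuffle): [5 4 3 2 1 0]
After op 5 (cut(1)): [4 3 2 1 0 5]
Card 4 is at position 0.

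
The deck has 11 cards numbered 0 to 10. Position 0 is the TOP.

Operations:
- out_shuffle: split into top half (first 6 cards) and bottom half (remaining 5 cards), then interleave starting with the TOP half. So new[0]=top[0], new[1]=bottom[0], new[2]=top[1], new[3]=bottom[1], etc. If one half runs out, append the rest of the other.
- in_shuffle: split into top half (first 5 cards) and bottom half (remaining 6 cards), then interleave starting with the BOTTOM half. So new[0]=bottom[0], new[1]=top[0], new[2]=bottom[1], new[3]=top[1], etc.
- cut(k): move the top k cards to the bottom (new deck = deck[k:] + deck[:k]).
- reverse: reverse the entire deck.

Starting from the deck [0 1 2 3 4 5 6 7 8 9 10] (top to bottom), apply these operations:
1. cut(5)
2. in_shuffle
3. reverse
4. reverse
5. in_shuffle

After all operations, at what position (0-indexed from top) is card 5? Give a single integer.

Answer: 3

Derivation:
After op 1 (cut(5)): [5 6 7 8 9 10 0 1 2 3 4]
After op 2 (in_shuffle): [10 5 0 6 1 7 2 8 3 9 4]
After op 3 (reverse): [4 9 3 8 2 7 1 6 0 5 10]
After op 4 (reverse): [10 5 0 6 1 7 2 8 3 9 4]
After op 5 (in_shuffle): [7 10 2 5 8 0 3 6 9 1 4]
Card 5 is at position 3.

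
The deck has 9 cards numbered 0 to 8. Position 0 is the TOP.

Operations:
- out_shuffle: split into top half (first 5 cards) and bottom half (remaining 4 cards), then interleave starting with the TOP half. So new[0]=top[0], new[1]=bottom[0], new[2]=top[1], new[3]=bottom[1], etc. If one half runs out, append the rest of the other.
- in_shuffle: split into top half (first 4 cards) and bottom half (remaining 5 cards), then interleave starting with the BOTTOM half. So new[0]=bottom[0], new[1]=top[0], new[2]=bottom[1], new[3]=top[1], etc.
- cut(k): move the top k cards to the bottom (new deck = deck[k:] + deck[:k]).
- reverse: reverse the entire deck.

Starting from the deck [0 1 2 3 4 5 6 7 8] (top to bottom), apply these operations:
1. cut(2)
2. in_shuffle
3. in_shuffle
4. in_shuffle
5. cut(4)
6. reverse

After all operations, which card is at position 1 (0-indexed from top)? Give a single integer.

After op 1 (cut(2)): [2 3 4 5 6 7 8 0 1]
After op 2 (in_shuffle): [6 2 7 3 8 4 0 5 1]
After op 3 (in_shuffle): [8 6 4 2 0 7 5 3 1]
After op 4 (in_shuffle): [0 8 7 6 5 4 3 2 1]
After op 5 (cut(4)): [5 4 3 2 1 0 8 7 6]
After op 6 (reverse): [6 7 8 0 1 2 3 4 5]
Position 1: card 7.

Answer: 7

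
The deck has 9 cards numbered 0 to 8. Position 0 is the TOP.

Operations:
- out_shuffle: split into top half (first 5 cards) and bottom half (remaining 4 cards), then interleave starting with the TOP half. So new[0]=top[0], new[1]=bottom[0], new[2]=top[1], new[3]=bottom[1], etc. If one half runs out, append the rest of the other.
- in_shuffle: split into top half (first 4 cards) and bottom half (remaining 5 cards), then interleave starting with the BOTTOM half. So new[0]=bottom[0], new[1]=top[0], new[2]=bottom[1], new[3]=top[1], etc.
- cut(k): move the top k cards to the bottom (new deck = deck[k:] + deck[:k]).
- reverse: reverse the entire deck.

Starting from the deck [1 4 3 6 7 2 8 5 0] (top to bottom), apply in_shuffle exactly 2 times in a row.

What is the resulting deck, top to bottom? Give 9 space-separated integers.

After op 1 (in_shuffle): [7 1 2 4 8 3 5 6 0]
After op 2 (in_shuffle): [8 7 3 1 5 2 6 4 0]

Answer: 8 7 3 1 5 2 6 4 0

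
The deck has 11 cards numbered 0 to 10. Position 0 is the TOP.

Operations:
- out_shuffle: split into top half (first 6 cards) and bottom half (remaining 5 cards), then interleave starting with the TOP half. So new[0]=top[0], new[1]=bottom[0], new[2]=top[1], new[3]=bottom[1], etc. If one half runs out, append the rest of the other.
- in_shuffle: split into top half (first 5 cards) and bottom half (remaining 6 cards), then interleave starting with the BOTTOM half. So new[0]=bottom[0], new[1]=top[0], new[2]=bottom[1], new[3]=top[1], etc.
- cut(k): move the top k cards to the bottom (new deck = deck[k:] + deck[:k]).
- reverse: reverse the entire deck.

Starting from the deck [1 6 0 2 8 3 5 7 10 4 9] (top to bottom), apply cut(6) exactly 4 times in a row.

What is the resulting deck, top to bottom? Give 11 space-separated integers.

Answer: 0 2 8 3 5 7 10 4 9 1 6

Derivation:
After op 1 (cut(6)): [5 7 10 4 9 1 6 0 2 8 3]
After op 2 (cut(6)): [6 0 2 8 3 5 7 10 4 9 1]
After op 3 (cut(6)): [7 10 4 9 1 6 0 2 8 3 5]
After op 4 (cut(6)): [0 2 8 3 5 7 10 4 9 1 6]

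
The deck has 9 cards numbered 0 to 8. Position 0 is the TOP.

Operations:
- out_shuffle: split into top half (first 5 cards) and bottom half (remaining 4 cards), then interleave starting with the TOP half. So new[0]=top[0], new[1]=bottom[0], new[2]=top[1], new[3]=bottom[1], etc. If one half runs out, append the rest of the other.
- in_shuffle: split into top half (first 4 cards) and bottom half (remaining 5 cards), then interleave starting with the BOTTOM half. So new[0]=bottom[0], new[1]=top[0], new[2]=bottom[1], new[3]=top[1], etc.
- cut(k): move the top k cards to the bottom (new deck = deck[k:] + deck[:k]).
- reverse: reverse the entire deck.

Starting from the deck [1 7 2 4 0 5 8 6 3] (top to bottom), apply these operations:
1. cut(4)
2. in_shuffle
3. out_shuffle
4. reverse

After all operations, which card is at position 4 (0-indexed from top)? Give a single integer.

Answer: 1

Derivation:
After op 1 (cut(4)): [0 5 8 6 3 1 7 2 4]
After op 2 (in_shuffle): [3 0 1 5 7 8 2 6 4]
After op 3 (out_shuffle): [3 8 0 2 1 6 5 4 7]
After op 4 (reverse): [7 4 5 6 1 2 0 8 3]
Position 4: card 1.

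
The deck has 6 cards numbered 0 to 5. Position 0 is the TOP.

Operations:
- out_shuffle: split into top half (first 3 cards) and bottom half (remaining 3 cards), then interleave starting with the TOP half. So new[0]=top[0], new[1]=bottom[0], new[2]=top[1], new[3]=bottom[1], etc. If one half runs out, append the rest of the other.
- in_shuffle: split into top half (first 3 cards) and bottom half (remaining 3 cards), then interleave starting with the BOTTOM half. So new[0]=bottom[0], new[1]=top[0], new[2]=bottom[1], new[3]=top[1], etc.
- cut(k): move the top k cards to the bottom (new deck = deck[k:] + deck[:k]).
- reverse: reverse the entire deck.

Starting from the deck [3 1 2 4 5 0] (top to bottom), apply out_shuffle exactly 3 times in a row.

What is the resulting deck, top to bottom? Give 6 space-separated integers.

Answer: 3 2 5 1 4 0

Derivation:
After op 1 (out_shuffle): [3 4 1 5 2 0]
After op 2 (out_shuffle): [3 5 4 2 1 0]
After op 3 (out_shuffle): [3 2 5 1 4 0]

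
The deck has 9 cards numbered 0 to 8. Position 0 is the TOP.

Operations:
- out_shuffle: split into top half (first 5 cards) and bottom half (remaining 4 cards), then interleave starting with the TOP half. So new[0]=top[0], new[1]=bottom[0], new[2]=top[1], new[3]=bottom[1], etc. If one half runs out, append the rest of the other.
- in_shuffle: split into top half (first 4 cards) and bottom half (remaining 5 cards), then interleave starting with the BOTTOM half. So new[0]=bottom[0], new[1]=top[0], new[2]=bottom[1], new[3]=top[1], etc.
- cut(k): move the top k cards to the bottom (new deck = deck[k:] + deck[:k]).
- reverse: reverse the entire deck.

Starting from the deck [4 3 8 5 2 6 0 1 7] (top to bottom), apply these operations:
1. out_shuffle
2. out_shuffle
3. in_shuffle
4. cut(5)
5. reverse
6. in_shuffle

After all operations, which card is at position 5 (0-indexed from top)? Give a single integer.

After op 1 (out_shuffle): [4 6 3 0 8 1 5 7 2]
After op 2 (out_shuffle): [4 1 6 5 3 7 0 2 8]
After op 3 (in_shuffle): [3 4 7 1 0 6 2 5 8]
After op 4 (cut(5)): [6 2 5 8 3 4 7 1 0]
After op 5 (reverse): [0 1 7 4 3 8 5 2 6]
After op 6 (in_shuffle): [3 0 8 1 5 7 2 4 6]
Position 5: card 7.

Answer: 7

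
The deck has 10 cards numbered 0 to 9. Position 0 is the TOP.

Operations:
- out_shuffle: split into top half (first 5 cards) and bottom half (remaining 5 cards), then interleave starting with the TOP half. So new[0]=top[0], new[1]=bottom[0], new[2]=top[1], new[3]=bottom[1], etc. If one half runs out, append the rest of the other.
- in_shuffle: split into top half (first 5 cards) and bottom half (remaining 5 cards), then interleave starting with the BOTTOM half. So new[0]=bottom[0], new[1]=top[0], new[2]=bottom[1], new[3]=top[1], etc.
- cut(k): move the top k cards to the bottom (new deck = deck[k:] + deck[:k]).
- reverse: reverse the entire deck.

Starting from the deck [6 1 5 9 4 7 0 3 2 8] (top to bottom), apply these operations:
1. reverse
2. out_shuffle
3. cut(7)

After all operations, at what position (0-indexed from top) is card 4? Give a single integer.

Answer: 4

Derivation:
After op 1 (reverse): [8 2 3 0 7 4 9 5 1 6]
After op 2 (out_shuffle): [8 4 2 9 3 5 0 1 7 6]
After op 3 (cut(7)): [1 7 6 8 4 2 9 3 5 0]
Card 4 is at position 4.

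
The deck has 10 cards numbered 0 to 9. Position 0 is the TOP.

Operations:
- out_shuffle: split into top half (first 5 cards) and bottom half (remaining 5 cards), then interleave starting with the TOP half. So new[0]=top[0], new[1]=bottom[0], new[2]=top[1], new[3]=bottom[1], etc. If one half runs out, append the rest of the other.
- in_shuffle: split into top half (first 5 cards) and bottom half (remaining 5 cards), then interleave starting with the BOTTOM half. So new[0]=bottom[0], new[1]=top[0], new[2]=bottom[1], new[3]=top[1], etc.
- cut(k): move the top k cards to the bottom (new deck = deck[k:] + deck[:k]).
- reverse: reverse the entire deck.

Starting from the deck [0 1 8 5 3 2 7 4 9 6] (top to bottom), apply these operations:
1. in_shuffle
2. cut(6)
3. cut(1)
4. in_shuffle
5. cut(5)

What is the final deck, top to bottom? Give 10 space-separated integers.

Answer: 3 8 2 9 0 7 5 1 6 4

Derivation:
After op 1 (in_shuffle): [2 0 7 1 4 8 9 5 6 3]
After op 2 (cut(6)): [9 5 6 3 2 0 7 1 4 8]
After op 3 (cut(1)): [5 6 3 2 0 7 1 4 8 9]
After op 4 (in_shuffle): [7 5 1 6 4 3 8 2 9 0]
After op 5 (cut(5)): [3 8 2 9 0 7 5 1 6 4]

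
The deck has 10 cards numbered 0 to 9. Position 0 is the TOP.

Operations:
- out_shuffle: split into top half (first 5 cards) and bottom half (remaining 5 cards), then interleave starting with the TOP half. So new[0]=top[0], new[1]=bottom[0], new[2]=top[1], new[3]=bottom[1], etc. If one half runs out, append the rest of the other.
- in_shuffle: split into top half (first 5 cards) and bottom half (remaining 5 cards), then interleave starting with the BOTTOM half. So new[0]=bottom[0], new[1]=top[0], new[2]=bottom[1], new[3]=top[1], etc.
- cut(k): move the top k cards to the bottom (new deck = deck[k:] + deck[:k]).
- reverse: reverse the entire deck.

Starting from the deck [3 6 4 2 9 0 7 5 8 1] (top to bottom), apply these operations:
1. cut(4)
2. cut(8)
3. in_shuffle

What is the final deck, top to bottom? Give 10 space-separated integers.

Answer: 5 4 8 2 1 9 3 0 6 7

Derivation:
After op 1 (cut(4)): [9 0 7 5 8 1 3 6 4 2]
After op 2 (cut(8)): [4 2 9 0 7 5 8 1 3 6]
After op 3 (in_shuffle): [5 4 8 2 1 9 3 0 6 7]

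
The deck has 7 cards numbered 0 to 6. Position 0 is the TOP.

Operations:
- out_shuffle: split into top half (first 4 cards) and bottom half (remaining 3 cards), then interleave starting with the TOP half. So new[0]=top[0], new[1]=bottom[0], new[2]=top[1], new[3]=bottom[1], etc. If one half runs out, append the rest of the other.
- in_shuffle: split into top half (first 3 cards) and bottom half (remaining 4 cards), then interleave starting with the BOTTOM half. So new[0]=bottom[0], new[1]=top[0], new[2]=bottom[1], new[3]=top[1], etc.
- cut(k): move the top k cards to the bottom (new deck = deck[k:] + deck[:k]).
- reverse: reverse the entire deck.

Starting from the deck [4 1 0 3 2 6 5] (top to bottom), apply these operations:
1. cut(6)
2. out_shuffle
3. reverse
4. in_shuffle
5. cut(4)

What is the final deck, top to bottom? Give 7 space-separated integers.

Answer: 3 1 5 2 0 4 6

Derivation:
After op 1 (cut(6)): [5 4 1 0 3 2 6]
After op 2 (out_shuffle): [5 3 4 2 1 6 0]
After op 3 (reverse): [0 6 1 2 4 3 5]
After op 4 (in_shuffle): [2 0 4 6 3 1 5]
After op 5 (cut(4)): [3 1 5 2 0 4 6]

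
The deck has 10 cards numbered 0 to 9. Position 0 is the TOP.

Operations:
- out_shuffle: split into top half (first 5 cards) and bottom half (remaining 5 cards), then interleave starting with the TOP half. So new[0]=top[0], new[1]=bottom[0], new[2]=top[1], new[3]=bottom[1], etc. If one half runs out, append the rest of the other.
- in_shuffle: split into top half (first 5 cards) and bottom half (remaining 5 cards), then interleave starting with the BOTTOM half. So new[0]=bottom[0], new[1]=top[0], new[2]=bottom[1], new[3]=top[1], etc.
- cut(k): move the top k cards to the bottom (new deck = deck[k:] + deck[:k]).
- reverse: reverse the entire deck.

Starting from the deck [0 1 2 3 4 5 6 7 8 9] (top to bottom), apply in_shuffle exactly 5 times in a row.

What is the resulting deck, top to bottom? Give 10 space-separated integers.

After op 1 (in_shuffle): [5 0 6 1 7 2 8 3 9 4]
After op 2 (in_shuffle): [2 5 8 0 3 6 9 1 4 7]
After op 3 (in_shuffle): [6 2 9 5 1 8 4 0 7 3]
After op 4 (in_shuffle): [8 6 4 2 0 9 7 5 3 1]
After op 5 (in_shuffle): [9 8 7 6 5 4 3 2 1 0]

Answer: 9 8 7 6 5 4 3 2 1 0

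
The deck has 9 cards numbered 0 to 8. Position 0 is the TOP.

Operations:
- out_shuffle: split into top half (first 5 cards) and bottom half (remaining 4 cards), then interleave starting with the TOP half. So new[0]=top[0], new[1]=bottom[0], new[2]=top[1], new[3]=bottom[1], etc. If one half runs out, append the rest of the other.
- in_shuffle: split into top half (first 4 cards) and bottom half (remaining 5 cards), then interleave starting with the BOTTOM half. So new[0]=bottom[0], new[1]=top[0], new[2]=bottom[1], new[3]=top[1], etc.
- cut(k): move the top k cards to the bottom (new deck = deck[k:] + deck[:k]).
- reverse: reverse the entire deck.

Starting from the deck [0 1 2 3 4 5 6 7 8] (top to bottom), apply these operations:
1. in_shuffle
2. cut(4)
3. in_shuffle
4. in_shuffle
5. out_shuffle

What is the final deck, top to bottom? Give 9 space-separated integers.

Answer: 0 4 8 3 7 2 6 1 5

Derivation:
After op 1 (in_shuffle): [4 0 5 1 6 2 7 3 8]
After op 2 (cut(4)): [6 2 7 3 8 4 0 5 1]
After op 3 (in_shuffle): [8 6 4 2 0 7 5 3 1]
After op 4 (in_shuffle): [0 8 7 6 5 4 3 2 1]
After op 5 (out_shuffle): [0 4 8 3 7 2 6 1 5]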